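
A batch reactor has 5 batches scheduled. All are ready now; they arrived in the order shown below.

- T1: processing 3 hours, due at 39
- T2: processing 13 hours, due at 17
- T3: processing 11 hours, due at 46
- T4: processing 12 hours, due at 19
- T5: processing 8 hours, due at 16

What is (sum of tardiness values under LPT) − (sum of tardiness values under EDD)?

23

LPT (decreasing processing time): T2 T4 T3 T5 T1.
T2: 0→13, due 17, tardiness 0
T4: 13→25, due 19, tardiness 6
T3: 25→36, due 46, tardiness 0
T5: 36→44, due 16, tardiness 28
T1: 44→47, due 39, tardiness 8
Sum = 0+6+0+28+8 = 42.
EDD (increasing due date): T5 T2 T4 T1 T3.
T5: 0→8, due 16, tardiness 0
T2: 8→21, due 17, tardiness 4
T4: 21→33, due 19, tardiness 14
T1: 33→36, due 39, tardiness 0
T3: 36→47, due 46, tardiness 1
Sum = 0+4+14+0+1 = 19.
Difference = 42 − 19 = 23.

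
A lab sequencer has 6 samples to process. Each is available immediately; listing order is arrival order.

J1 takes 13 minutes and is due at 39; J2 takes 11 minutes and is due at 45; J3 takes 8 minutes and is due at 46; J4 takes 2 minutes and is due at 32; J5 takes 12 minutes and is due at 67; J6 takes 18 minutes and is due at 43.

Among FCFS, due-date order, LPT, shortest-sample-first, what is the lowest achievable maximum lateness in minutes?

FIFO (arrival order): J1 J2 J3 J4 J5 J6.
J1: 0→13, due 39, lateness -26
J2: 13→24, due 45, lateness -21
J3: 24→32, due 46, lateness -14
J4: 32→34, due 32, lateness 2
J5: 34→46, due 67, lateness -21
J6: 46→64, due 43, lateness 21
Maximum = 21.
EDD (increasing due date): J4 J1 J6 J2 J3 J5.
J4: 0→2, due 32, lateness -30
J1: 2→15, due 39, lateness -24
J6: 15→33, due 43, lateness -10
J2: 33→44, due 45, lateness -1
J3: 44→52, due 46, lateness 6
J5: 52→64, due 67, lateness -3
Maximum = 6.
LPT (decreasing processing time): J6 J1 J5 J2 J3 J4.
J6: 0→18, due 43, lateness -25
J1: 18→31, due 39, lateness -8
J5: 31→43, due 67, lateness -24
J2: 43→54, due 45, lateness 9
J3: 54→62, due 46, lateness 16
J4: 62→64, due 32, lateness 32
Maximum = 32.
SPT (increasing processing time): J4 J3 J2 J5 J1 J6.
J4: 0→2, due 32, lateness -30
J3: 2→10, due 46, lateness -36
J2: 10→21, due 45, lateness -24
J5: 21→33, due 67, lateness -34
J1: 33→46, due 39, lateness 7
J6: 46→64, due 43, lateness 21
Maximum = 21.
FIFO 21, EDD 6, LPT 32, SPT 21 → minimum 6.

6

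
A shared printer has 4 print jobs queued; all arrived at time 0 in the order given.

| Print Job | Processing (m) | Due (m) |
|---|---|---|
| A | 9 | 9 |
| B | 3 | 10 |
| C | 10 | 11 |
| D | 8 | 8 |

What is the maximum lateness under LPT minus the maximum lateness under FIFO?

LPT (decreasing processing time): C A D B.
C: 0→10, due 11, lateness -1
A: 10→19, due 9, lateness 10
D: 19→27, due 8, lateness 19
B: 27→30, due 10, lateness 20
Maximum = 20.
FIFO (arrival order): A B C D.
A: 0→9, due 9, lateness 0
B: 9→12, due 10, lateness 2
C: 12→22, due 11, lateness 11
D: 22→30, due 8, lateness 22
Maximum = 22.
Difference = 20 − 22 = -2.

-2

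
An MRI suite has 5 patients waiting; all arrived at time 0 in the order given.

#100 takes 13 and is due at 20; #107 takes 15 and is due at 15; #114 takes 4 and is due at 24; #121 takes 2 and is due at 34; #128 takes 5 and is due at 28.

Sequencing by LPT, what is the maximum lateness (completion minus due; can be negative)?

LPT (decreasing processing time): #107 #100 #128 #114 #121.
#107: 0→15, due 15, lateness 0
#100: 15→28, due 20, lateness 8
#128: 28→33, due 28, lateness 5
#114: 33→37, due 24, lateness 13
#121: 37→39, due 34, lateness 5
Maximum = 13.

13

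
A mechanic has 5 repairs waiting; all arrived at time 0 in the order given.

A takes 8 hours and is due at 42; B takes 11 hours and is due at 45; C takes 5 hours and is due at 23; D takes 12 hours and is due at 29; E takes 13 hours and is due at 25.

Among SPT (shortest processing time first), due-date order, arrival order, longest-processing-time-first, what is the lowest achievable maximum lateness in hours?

4

SPT (increasing processing time): C A B D E.
C: 0→5, due 23, lateness -18
A: 5→13, due 42, lateness -29
B: 13→24, due 45, lateness -21
D: 24→36, due 29, lateness 7
E: 36→49, due 25, lateness 24
Maximum = 24.
EDD (increasing due date): C E D A B.
C: 0→5, due 23, lateness -18
E: 5→18, due 25, lateness -7
D: 18→30, due 29, lateness 1
A: 30→38, due 42, lateness -4
B: 38→49, due 45, lateness 4
Maximum = 4.
FIFO (arrival order): A B C D E.
A: 0→8, due 42, lateness -34
B: 8→19, due 45, lateness -26
C: 19→24, due 23, lateness 1
D: 24→36, due 29, lateness 7
E: 36→49, due 25, lateness 24
Maximum = 24.
LPT (decreasing processing time): E D B A C.
E: 0→13, due 25, lateness -12
D: 13→25, due 29, lateness -4
B: 25→36, due 45, lateness -9
A: 36→44, due 42, lateness 2
C: 44→49, due 23, lateness 26
Maximum = 26.
SPT 24, EDD 4, FIFO 24, LPT 26 → minimum 4.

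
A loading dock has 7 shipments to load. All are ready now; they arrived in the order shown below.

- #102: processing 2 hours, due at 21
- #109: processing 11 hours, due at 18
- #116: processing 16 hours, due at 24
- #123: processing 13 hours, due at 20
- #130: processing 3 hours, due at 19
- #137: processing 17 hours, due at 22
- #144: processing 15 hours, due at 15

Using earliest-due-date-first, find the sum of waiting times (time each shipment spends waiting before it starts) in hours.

217

EDD (increasing due date): #144 #109 #130 #123 #102 #137 #116.
#144: waits 0, runs 0→15
#109: waits 15, runs 15→26
#130: waits 26, runs 26→29
#123: waits 29, runs 29→42
#102: waits 42, runs 42→44
#137: waits 44, runs 44→61
#116: waits 61, runs 61→77
Sum = 0+15+26+29+42+44+61 = 217.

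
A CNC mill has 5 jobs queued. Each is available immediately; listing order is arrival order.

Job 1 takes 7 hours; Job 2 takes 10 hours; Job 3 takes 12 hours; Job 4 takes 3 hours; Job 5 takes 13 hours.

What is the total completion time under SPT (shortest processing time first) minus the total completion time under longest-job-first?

-50

SPT (increasing processing time): Job 4 Job 1 Job 2 Job 3 Job 5.
Job 4: 0→3
Job 1: 3→10
Job 2: 10→20
Job 3: 20→32
Job 5: 32→45
Sum = 3+10+20+32+45 = 110.
LPT (decreasing processing time): Job 5 Job 3 Job 2 Job 1 Job 4.
Job 5: 0→13
Job 3: 13→25
Job 2: 25→35
Job 1: 35→42
Job 4: 42→45
Sum = 13+25+35+42+45 = 160.
Difference = 110 − 160 = -50.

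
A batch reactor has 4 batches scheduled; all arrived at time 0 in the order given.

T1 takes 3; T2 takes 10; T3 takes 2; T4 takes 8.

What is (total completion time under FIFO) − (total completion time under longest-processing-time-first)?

FIFO (arrival order): T1 T2 T3 T4.
T1: 0→3
T2: 3→13
T3: 13→15
T4: 15→23
Sum = 3+13+15+23 = 54.
LPT (decreasing processing time): T2 T4 T1 T3.
T2: 0→10
T4: 10→18
T1: 18→21
T3: 21→23
Sum = 10+18+21+23 = 72.
Difference = 54 − 72 = -18.

-18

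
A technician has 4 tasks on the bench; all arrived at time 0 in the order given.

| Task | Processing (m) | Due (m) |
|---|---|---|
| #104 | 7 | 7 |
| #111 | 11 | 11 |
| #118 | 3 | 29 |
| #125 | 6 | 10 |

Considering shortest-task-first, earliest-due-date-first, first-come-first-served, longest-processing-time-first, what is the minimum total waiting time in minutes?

28

SPT (increasing processing time): #118 #125 #104 #111.
#118: waits 0, runs 0→3
#125: waits 3, runs 3→9
#104: waits 9, runs 9→16
#111: waits 16, runs 16→27
Sum = 0+3+9+16 = 28.
EDD (increasing due date): #104 #125 #111 #118.
#104: waits 0, runs 0→7
#125: waits 7, runs 7→13
#111: waits 13, runs 13→24
#118: waits 24, runs 24→27
Sum = 0+7+13+24 = 44.
FIFO (arrival order): #104 #111 #118 #125.
#104: waits 0, runs 0→7
#111: waits 7, runs 7→18
#118: waits 18, runs 18→21
#125: waits 21, runs 21→27
Sum = 0+7+18+21 = 46.
LPT (decreasing processing time): #111 #104 #125 #118.
#111: waits 0, runs 0→11
#104: waits 11, runs 11→18
#125: waits 18, runs 18→24
#118: waits 24, runs 24→27
Sum = 0+11+18+24 = 53.
SPT 28, EDD 44, FIFO 46, LPT 53 → minimum 28.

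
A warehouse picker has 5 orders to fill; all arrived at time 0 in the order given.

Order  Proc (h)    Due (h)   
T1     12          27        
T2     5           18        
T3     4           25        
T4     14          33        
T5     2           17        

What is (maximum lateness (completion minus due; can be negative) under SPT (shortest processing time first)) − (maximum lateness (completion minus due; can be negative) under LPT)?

SPT (increasing processing time): T5 T3 T2 T1 T4.
T5: 0→2, due 17, lateness -15
T3: 2→6, due 25, lateness -19
T2: 6→11, due 18, lateness -7
T1: 11→23, due 27, lateness -4
T4: 23→37, due 33, lateness 4
Maximum = 4.
LPT (decreasing processing time): T4 T1 T2 T3 T5.
T4: 0→14, due 33, lateness -19
T1: 14→26, due 27, lateness -1
T2: 26→31, due 18, lateness 13
T3: 31→35, due 25, lateness 10
T5: 35→37, due 17, lateness 20
Maximum = 20.
Difference = 4 − 20 = -16.

-16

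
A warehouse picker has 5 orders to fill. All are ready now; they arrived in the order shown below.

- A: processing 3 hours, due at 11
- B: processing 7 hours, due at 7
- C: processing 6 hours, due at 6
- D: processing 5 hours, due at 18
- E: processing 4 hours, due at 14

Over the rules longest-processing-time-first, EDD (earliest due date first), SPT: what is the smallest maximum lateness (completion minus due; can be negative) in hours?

7

LPT (decreasing processing time): B C D E A.
B: 0→7, due 7, lateness 0
C: 7→13, due 6, lateness 7
D: 13→18, due 18, lateness 0
E: 18→22, due 14, lateness 8
A: 22→25, due 11, lateness 14
Maximum = 14.
EDD (increasing due date): C B A E D.
C: 0→6, due 6, lateness 0
B: 6→13, due 7, lateness 6
A: 13→16, due 11, lateness 5
E: 16→20, due 14, lateness 6
D: 20→25, due 18, lateness 7
Maximum = 7.
SPT (increasing processing time): A E D C B.
A: 0→3, due 11, lateness -8
E: 3→7, due 14, lateness -7
D: 7→12, due 18, lateness -6
C: 12→18, due 6, lateness 12
B: 18→25, due 7, lateness 18
Maximum = 18.
LPT 14, EDD 7, SPT 18 → minimum 7.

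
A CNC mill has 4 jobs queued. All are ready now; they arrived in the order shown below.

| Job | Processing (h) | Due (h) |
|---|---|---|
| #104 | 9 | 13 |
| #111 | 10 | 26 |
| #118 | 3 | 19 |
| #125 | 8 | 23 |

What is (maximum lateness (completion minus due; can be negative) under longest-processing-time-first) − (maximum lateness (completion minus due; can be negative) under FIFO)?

4

LPT (decreasing processing time): #111 #104 #125 #118.
#111: 0→10, due 26, lateness -16
#104: 10→19, due 13, lateness 6
#125: 19→27, due 23, lateness 4
#118: 27→30, due 19, lateness 11
Maximum = 11.
FIFO (arrival order): #104 #111 #118 #125.
#104: 0→9, due 13, lateness -4
#111: 9→19, due 26, lateness -7
#118: 19→22, due 19, lateness 3
#125: 22→30, due 23, lateness 7
Maximum = 7.
Difference = 11 − 7 = 4.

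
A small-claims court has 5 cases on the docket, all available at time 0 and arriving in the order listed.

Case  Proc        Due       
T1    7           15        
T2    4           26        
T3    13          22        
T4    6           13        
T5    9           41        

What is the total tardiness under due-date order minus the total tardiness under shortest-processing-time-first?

-11

EDD (increasing due date): T4 T1 T3 T2 T5.
T4: 0→6, due 13, tardiness 0
T1: 6→13, due 15, tardiness 0
T3: 13→26, due 22, tardiness 4
T2: 26→30, due 26, tardiness 4
T5: 30→39, due 41, tardiness 0
Sum = 0+0+4+4+0 = 8.
SPT (increasing processing time): T2 T4 T1 T5 T3.
T2: 0→4, due 26, tardiness 0
T4: 4→10, due 13, tardiness 0
T1: 10→17, due 15, tardiness 2
T5: 17→26, due 41, tardiness 0
T3: 26→39, due 22, tardiness 17
Sum = 0+0+2+0+17 = 19.
Difference = 8 − 19 = -11.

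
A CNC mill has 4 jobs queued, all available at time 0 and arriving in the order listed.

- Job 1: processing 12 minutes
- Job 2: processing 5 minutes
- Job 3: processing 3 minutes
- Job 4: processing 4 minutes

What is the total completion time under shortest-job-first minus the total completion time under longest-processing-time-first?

SPT (increasing processing time): Job 3 Job 4 Job 2 Job 1.
Job 3: 0→3
Job 4: 3→7
Job 2: 7→12
Job 1: 12→24
Sum = 3+7+12+24 = 46.
LPT (decreasing processing time): Job 1 Job 2 Job 4 Job 3.
Job 1: 0→12
Job 2: 12→17
Job 4: 17→21
Job 3: 21→24
Sum = 12+17+21+24 = 74.
Difference = 46 − 74 = -28.

-28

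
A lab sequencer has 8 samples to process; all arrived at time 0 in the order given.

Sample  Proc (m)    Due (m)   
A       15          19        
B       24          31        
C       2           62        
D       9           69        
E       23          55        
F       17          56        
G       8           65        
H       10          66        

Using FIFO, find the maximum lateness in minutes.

FIFO (arrival order): A B C D E F G H.
A: 0→15, due 19, lateness -4
B: 15→39, due 31, lateness 8
C: 39→41, due 62, lateness -21
D: 41→50, due 69, lateness -19
E: 50→73, due 55, lateness 18
F: 73→90, due 56, lateness 34
G: 90→98, due 65, lateness 33
H: 98→108, due 66, lateness 42
Maximum = 42.

42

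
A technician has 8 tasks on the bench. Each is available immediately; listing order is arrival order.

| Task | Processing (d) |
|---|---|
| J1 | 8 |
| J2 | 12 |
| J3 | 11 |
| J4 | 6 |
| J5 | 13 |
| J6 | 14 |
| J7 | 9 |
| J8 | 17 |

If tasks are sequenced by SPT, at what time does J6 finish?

73

SPT (increasing processing time): J4 J1 J7 J3 J2 J5 J6 J8.
J4: 0→6
J1: 6→14
J7: 14→23
J3: 23→34
J2: 34→46
J5: 46→59
J6: 59→73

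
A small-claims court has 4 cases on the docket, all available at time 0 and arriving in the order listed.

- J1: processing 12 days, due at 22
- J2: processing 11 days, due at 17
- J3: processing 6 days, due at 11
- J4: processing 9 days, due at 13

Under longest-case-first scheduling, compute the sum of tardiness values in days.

52

LPT (decreasing processing time): J1 J2 J4 J3.
J1: 0→12, due 22, tardiness 0
J2: 12→23, due 17, tardiness 6
J4: 23→32, due 13, tardiness 19
J3: 32→38, due 11, tardiness 27
Sum = 0+6+19+27 = 52.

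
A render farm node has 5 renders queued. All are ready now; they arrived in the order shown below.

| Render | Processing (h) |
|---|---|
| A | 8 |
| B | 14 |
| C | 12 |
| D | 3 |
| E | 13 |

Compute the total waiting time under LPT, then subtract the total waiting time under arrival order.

26

LPT (decreasing processing time): B E C A D.
B: waits 0, runs 0→14
E: waits 14, runs 14→27
C: waits 27, runs 27→39
A: waits 39, runs 39→47
D: waits 47, runs 47→50
Sum = 0+14+27+39+47 = 127.
FIFO (arrival order): A B C D E.
A: waits 0, runs 0→8
B: waits 8, runs 8→22
C: waits 22, runs 22→34
D: waits 34, runs 34→37
E: waits 37, runs 37→50
Sum = 0+8+22+34+37 = 101.
Difference = 127 − 101 = 26.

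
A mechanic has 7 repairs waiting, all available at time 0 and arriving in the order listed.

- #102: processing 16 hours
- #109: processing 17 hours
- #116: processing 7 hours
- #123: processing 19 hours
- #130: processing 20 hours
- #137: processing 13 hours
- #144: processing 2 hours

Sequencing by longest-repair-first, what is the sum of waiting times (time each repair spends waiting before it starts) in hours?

364

LPT (decreasing processing time): #130 #123 #109 #102 #137 #116 #144.
#130: waits 0, runs 0→20
#123: waits 20, runs 20→39
#109: waits 39, runs 39→56
#102: waits 56, runs 56→72
#137: waits 72, runs 72→85
#116: waits 85, runs 85→92
#144: waits 92, runs 92→94
Sum = 0+20+39+56+72+85+92 = 364.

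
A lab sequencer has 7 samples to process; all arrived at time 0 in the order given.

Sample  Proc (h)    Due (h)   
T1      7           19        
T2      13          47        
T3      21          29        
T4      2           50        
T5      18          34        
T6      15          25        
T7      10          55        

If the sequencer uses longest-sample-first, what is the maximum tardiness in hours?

LPT (decreasing processing time): T3 T5 T6 T2 T7 T1 T4.
T3: 0→21, due 29, tardiness 0
T5: 21→39, due 34, tardiness 5
T6: 39→54, due 25, tardiness 29
T2: 54→67, due 47, tardiness 20
T7: 67→77, due 55, tardiness 22
T1: 77→84, due 19, tardiness 65
T4: 84→86, due 50, tardiness 36
Maximum = 65.

65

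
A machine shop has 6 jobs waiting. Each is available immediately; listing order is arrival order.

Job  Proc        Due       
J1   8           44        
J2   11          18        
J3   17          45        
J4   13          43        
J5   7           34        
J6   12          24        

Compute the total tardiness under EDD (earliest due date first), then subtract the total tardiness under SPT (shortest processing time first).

EDD (increasing due date): J2 J6 J5 J4 J1 J3.
J2: 0→11, due 18, tardiness 0
J6: 11→23, due 24, tardiness 0
J5: 23→30, due 34, tardiness 0
J4: 30→43, due 43, tardiness 0
J1: 43→51, due 44, tardiness 7
J3: 51→68, due 45, tardiness 23
Sum = 0+0+0+0+7+23 = 30.
SPT (increasing processing time): J5 J1 J2 J6 J4 J3.
J5: 0→7, due 34, tardiness 0
J1: 7→15, due 44, tardiness 0
J2: 15→26, due 18, tardiness 8
J6: 26→38, due 24, tardiness 14
J4: 38→51, due 43, tardiness 8
J3: 51→68, due 45, tardiness 23
Sum = 0+0+8+14+8+23 = 53.
Difference = 30 − 53 = -23.

-23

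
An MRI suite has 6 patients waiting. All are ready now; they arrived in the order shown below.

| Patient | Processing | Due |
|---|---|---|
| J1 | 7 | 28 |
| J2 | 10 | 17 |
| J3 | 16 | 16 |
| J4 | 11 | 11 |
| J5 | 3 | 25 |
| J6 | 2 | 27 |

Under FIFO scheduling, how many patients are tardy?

FIFO (arrival order): J1 J2 J3 J4 J5 J6.
J1: 0→7, due 28, tardiness 0
J2: 7→17, due 17, tardiness 0
J3: 17→33, due 16, tardiness 17
J4: 33→44, due 11, tardiness 33
J5: 44→47, due 25, tardiness 22
J6: 47→49, due 27, tardiness 22
Late patients: 4.

4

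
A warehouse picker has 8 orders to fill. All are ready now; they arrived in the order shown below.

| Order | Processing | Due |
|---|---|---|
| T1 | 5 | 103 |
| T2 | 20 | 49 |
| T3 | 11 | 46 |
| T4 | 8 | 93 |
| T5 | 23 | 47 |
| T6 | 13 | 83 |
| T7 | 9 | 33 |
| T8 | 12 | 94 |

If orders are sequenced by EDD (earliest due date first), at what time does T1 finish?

101

EDD (increasing due date): T7 T3 T5 T2 T6 T4 T8 T1.
T7: 0→9
T3: 9→20
T5: 20→43
T2: 43→63
T6: 63→76
T4: 76→84
T8: 84→96
T1: 96→101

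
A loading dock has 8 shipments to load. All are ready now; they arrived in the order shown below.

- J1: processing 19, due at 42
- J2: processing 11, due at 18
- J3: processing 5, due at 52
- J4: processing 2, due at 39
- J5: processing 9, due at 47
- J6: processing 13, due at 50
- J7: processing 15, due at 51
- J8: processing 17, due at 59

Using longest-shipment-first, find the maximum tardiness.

57

LPT (decreasing processing time): J1 J8 J7 J6 J2 J5 J3 J4.
J1: 0→19, due 42, tardiness 0
J8: 19→36, due 59, tardiness 0
J7: 36→51, due 51, tardiness 0
J6: 51→64, due 50, tardiness 14
J2: 64→75, due 18, tardiness 57
J5: 75→84, due 47, tardiness 37
J3: 84→89, due 52, tardiness 37
J4: 89→91, due 39, tardiness 52
Maximum = 57.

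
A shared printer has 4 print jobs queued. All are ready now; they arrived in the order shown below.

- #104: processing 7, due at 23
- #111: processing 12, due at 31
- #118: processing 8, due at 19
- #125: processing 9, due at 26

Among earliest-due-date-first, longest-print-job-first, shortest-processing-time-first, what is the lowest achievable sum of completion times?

EDD (increasing due date): #118 #104 #125 #111.
#118: 0→8
#104: 8→15
#125: 15→24
#111: 24→36
Sum = 8+15+24+36 = 83.
LPT (decreasing processing time): #111 #125 #118 #104.
#111: 0→12
#125: 12→21
#118: 21→29
#104: 29→36
Sum = 12+21+29+36 = 98.
SPT (increasing processing time): #104 #118 #125 #111.
#104: 0→7
#118: 7→15
#125: 15→24
#111: 24→36
Sum = 7+15+24+36 = 82.
EDD 83, LPT 98, SPT 82 → minimum 82.

82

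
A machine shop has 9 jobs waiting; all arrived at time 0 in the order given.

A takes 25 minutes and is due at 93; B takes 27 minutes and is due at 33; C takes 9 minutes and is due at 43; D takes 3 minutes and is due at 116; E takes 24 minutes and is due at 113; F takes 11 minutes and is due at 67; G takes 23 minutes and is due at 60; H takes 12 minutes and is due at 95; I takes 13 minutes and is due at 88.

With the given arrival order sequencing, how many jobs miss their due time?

FIFO (arrival order): A B C D E F G H I.
A: 0→25, due 93, tardiness 0
B: 25→52, due 33, tardiness 19
C: 52→61, due 43, tardiness 18
D: 61→64, due 116, tardiness 0
E: 64→88, due 113, tardiness 0
F: 88→99, due 67, tardiness 32
G: 99→122, due 60, tardiness 62
H: 122→134, due 95, tardiness 39
I: 134→147, due 88, tardiness 59
Late jobs: 6.

6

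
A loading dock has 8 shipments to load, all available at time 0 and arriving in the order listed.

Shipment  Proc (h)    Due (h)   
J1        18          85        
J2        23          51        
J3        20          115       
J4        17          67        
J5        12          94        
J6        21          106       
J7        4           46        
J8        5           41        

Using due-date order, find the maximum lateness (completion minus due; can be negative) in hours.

EDD (increasing due date): J8 J7 J2 J4 J1 J5 J6 J3.
J8: 0→5, due 41, lateness -36
J7: 5→9, due 46, lateness -37
J2: 9→32, due 51, lateness -19
J4: 32→49, due 67, lateness -18
J1: 49→67, due 85, lateness -18
J5: 67→79, due 94, lateness -15
J6: 79→100, due 106, lateness -6
J3: 100→120, due 115, lateness 5
Maximum = 5.

5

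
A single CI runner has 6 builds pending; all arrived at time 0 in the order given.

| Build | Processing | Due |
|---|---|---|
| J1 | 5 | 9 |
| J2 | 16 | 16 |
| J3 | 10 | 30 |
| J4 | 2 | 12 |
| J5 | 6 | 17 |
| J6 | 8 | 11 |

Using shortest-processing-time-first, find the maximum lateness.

SPT (increasing processing time): J4 J1 J5 J6 J3 J2.
J4: 0→2, due 12, lateness -10
J1: 2→7, due 9, lateness -2
J5: 7→13, due 17, lateness -4
J6: 13→21, due 11, lateness 10
J3: 21→31, due 30, lateness 1
J2: 31→47, due 16, lateness 31
Maximum = 31.

31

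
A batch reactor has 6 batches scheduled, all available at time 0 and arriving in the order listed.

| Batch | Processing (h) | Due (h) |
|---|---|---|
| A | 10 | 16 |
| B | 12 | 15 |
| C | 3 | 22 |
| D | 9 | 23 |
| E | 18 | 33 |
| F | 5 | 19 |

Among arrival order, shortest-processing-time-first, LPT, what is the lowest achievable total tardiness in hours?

59

FIFO (arrival order): A B C D E F.
A: 0→10, due 16, tardiness 0
B: 10→22, due 15, tardiness 7
C: 22→25, due 22, tardiness 3
D: 25→34, due 23, tardiness 11
E: 34→52, due 33, tardiness 19
F: 52→57, due 19, tardiness 38
Sum = 0+7+3+11+19+38 = 78.
SPT (increasing processing time): C F D A B E.
C: 0→3, due 22, tardiness 0
F: 3→8, due 19, tardiness 0
D: 8→17, due 23, tardiness 0
A: 17→27, due 16, tardiness 11
B: 27→39, due 15, tardiness 24
E: 39→57, due 33, tardiness 24
Sum = 0+0+0+11+24+24 = 59.
LPT (decreasing processing time): E B A D F C.
E: 0→18, due 33, tardiness 0
B: 18→30, due 15, tardiness 15
A: 30→40, due 16, tardiness 24
D: 40→49, due 23, tardiness 26
F: 49→54, due 19, tardiness 35
C: 54→57, due 22, tardiness 35
Sum = 0+15+24+26+35+35 = 135.
FIFO 78, SPT 59, LPT 135 → minimum 59.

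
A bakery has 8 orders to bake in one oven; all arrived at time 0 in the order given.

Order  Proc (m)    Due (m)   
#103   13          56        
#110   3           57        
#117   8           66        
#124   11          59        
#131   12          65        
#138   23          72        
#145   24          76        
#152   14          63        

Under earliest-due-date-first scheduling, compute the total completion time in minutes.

403

EDD (increasing due date): #103 #110 #124 #152 #131 #117 #138 #145.
#103: 0→13
#110: 13→16
#124: 16→27
#152: 27→41
#131: 41→53
#117: 53→61
#138: 61→84
#145: 84→108
Sum = 13+16+27+41+53+61+84+108 = 403.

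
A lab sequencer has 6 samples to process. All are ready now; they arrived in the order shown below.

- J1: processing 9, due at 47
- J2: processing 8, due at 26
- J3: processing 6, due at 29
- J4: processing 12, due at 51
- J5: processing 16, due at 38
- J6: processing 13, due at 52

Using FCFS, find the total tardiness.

FIFO (arrival order): J1 J2 J3 J4 J5 J6.
J1: 0→9, due 47, tardiness 0
J2: 9→17, due 26, tardiness 0
J3: 17→23, due 29, tardiness 0
J4: 23→35, due 51, tardiness 0
J5: 35→51, due 38, tardiness 13
J6: 51→64, due 52, tardiness 12
Sum = 0+0+0+0+13+12 = 25.

25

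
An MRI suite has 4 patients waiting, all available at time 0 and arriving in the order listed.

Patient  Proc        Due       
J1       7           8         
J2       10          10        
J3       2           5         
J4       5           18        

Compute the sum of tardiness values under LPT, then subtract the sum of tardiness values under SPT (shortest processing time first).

12

LPT (decreasing processing time): J2 J1 J4 J3.
J2: 0→10, due 10, tardiness 0
J1: 10→17, due 8, tardiness 9
J4: 17→22, due 18, tardiness 4
J3: 22→24, due 5, tardiness 19
Sum = 0+9+4+19 = 32.
SPT (increasing processing time): J3 J4 J1 J2.
J3: 0→2, due 5, tardiness 0
J4: 2→7, due 18, tardiness 0
J1: 7→14, due 8, tardiness 6
J2: 14→24, due 10, tardiness 14
Sum = 0+0+6+14 = 20.
Difference = 32 − 20 = 12.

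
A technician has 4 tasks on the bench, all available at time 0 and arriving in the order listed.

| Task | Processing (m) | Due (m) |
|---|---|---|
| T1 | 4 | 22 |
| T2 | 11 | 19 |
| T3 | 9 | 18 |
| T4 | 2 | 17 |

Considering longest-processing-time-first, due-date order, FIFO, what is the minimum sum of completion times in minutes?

61

LPT (decreasing processing time): T2 T3 T1 T4.
T2: 0→11
T3: 11→20
T1: 20→24
T4: 24→26
Sum = 11+20+24+26 = 81.
EDD (increasing due date): T4 T3 T2 T1.
T4: 0→2
T3: 2→11
T2: 11→22
T1: 22→26
Sum = 2+11+22+26 = 61.
FIFO (arrival order): T1 T2 T3 T4.
T1: 0→4
T2: 4→15
T3: 15→24
T4: 24→26
Sum = 4+15+24+26 = 69.
LPT 81, EDD 61, FIFO 69 → minimum 61.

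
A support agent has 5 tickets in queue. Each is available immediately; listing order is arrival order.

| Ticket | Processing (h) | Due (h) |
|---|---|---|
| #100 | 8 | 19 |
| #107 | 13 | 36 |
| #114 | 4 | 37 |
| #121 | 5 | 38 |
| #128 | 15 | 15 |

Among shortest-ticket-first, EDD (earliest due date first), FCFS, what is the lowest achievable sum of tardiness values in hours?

SPT (increasing processing time): #114 #121 #100 #107 #128.
#114: 0→4, due 37, tardiness 0
#121: 4→9, due 38, tardiness 0
#100: 9→17, due 19, tardiness 0
#107: 17→30, due 36, tardiness 0
#128: 30→45, due 15, tardiness 30
Sum = 0+0+0+0+30 = 30.
EDD (increasing due date): #128 #100 #107 #114 #121.
#128: 0→15, due 15, tardiness 0
#100: 15→23, due 19, tardiness 4
#107: 23→36, due 36, tardiness 0
#114: 36→40, due 37, tardiness 3
#121: 40→45, due 38, tardiness 7
Sum = 0+4+0+3+7 = 14.
FIFO (arrival order): #100 #107 #114 #121 #128.
#100: 0→8, due 19, tardiness 0
#107: 8→21, due 36, tardiness 0
#114: 21→25, due 37, tardiness 0
#121: 25→30, due 38, tardiness 0
#128: 30→45, due 15, tardiness 30
Sum = 0+0+0+0+30 = 30.
SPT 30, EDD 14, FIFO 30 → minimum 14.

14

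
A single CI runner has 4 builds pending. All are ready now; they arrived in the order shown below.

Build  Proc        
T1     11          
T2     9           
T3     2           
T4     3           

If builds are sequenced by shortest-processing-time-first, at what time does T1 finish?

SPT (increasing processing time): T3 T4 T2 T1.
T3: 0→2
T4: 2→5
T2: 5→14
T1: 14→25

25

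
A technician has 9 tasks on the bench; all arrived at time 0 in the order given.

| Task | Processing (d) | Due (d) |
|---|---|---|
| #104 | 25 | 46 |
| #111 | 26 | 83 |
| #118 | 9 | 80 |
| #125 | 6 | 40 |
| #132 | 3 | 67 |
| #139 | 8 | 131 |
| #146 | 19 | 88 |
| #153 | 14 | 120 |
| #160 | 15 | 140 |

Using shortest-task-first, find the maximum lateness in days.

SPT (increasing processing time): #132 #125 #139 #118 #153 #160 #146 #104 #111.
#132: 0→3, due 67, lateness -64
#125: 3→9, due 40, lateness -31
#139: 9→17, due 131, lateness -114
#118: 17→26, due 80, lateness -54
#153: 26→40, due 120, lateness -80
#160: 40→55, due 140, lateness -85
#146: 55→74, due 88, lateness -14
#104: 74→99, due 46, lateness 53
#111: 99→125, due 83, lateness 42
Maximum = 53.

53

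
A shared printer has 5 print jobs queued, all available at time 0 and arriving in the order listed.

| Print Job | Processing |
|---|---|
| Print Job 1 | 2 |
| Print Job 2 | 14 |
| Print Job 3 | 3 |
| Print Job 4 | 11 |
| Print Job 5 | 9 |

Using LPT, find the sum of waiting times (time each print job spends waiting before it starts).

110

LPT (decreasing processing time): Print Job 2 Print Job 4 Print Job 5 Print Job 3 Print Job 1.
Print Job 2: waits 0, runs 0→14
Print Job 4: waits 14, runs 14→25
Print Job 5: waits 25, runs 25→34
Print Job 3: waits 34, runs 34→37
Print Job 1: waits 37, runs 37→39
Sum = 0+14+25+34+37 = 110.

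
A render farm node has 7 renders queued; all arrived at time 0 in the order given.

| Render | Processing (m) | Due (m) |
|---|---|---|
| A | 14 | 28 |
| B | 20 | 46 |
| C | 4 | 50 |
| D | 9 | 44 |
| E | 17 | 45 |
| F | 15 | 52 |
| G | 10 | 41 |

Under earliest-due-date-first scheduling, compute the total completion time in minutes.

EDD (increasing due date): A G D E B C F.
A: 0→14
G: 14→24
D: 24→33
E: 33→50
B: 50→70
C: 70→74
F: 74→89
Sum = 14+24+33+50+70+74+89 = 354.

354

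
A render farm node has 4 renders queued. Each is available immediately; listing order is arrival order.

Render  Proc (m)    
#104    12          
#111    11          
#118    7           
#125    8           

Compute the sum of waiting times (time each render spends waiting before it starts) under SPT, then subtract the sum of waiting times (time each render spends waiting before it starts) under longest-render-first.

-18

SPT (increasing processing time): #118 #125 #111 #104.
#118: waits 0, runs 0→7
#125: waits 7, runs 7→15
#111: waits 15, runs 15→26
#104: waits 26, runs 26→38
Sum = 0+7+15+26 = 48.
LPT (decreasing processing time): #104 #111 #125 #118.
#104: waits 0, runs 0→12
#111: waits 12, runs 12→23
#125: waits 23, runs 23→31
#118: waits 31, runs 31→38
Sum = 0+12+23+31 = 66.
Difference = 48 − 66 = -18.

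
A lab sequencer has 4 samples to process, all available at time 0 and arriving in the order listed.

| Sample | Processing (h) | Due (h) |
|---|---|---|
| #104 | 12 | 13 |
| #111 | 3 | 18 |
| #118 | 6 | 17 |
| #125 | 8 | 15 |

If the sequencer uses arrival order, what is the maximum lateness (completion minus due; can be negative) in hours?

FIFO (arrival order): #104 #111 #118 #125.
#104: 0→12, due 13, lateness -1
#111: 12→15, due 18, lateness -3
#118: 15→21, due 17, lateness 4
#125: 21→29, due 15, lateness 14
Maximum = 14.

14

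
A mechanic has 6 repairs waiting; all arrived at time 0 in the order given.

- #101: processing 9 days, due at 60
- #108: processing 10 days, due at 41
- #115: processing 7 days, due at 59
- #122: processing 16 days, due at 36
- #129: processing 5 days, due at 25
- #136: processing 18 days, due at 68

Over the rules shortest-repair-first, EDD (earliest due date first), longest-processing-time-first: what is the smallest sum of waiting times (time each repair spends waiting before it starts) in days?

SPT (increasing processing time): #129 #115 #101 #108 #122 #136.
#129: waits 0, runs 0→5
#115: waits 5, runs 5→12
#101: waits 12, runs 12→21
#108: waits 21, runs 21→31
#122: waits 31, runs 31→47
#136: waits 47, runs 47→65
Sum = 0+5+12+21+31+47 = 116.
EDD (increasing due date): #129 #122 #108 #115 #101 #136.
#129: waits 0, runs 0→5
#122: waits 5, runs 5→21
#108: waits 21, runs 21→31
#115: waits 31, runs 31→38
#101: waits 38, runs 38→47
#136: waits 47, runs 47→65
Sum = 0+5+21+31+38+47 = 142.
LPT (decreasing processing time): #136 #122 #108 #101 #115 #129.
#136: waits 0, runs 0→18
#122: waits 18, runs 18→34
#108: waits 34, runs 34→44
#101: waits 44, runs 44→53
#115: waits 53, runs 53→60
#129: waits 60, runs 60→65
Sum = 0+18+34+44+53+60 = 209.
SPT 116, EDD 142, LPT 209 → minimum 116.

116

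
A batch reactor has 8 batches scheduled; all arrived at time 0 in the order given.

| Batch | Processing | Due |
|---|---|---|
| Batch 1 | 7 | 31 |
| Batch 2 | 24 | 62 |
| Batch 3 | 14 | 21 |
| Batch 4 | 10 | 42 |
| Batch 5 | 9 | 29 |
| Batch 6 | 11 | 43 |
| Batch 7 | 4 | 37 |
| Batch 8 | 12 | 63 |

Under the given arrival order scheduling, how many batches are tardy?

FIFO (arrival order): Batch 1 Batch 2 Batch 3 Batch 4 Batch 5 Batch 6 Batch 7 Batch 8.
Batch 1: 0→7, due 31, tardiness 0
Batch 2: 7→31, due 62, tardiness 0
Batch 3: 31→45, due 21, tardiness 24
Batch 4: 45→55, due 42, tardiness 13
Batch 5: 55→64, due 29, tardiness 35
Batch 6: 64→75, due 43, tardiness 32
Batch 7: 75→79, due 37, tardiness 42
Batch 8: 79→91, due 63, tardiness 28
Late batches: 6.

6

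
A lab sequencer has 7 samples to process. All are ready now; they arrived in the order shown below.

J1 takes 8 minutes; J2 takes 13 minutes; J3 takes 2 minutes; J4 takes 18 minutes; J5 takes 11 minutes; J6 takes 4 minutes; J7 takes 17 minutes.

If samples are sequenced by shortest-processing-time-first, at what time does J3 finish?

SPT (increasing processing time): J3 J6 J1 J5 J2 J7 J4.
J3: 0→2

2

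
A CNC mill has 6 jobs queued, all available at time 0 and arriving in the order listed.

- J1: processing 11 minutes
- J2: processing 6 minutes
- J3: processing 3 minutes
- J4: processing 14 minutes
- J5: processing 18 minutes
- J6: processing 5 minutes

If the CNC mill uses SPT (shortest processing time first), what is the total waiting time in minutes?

89

SPT (increasing processing time): J3 J6 J2 J1 J4 J5.
J3: waits 0, runs 0→3
J6: waits 3, runs 3→8
J2: waits 8, runs 8→14
J1: waits 14, runs 14→25
J4: waits 25, runs 25→39
J5: waits 39, runs 39→57
Sum = 0+3+8+14+25+39 = 89.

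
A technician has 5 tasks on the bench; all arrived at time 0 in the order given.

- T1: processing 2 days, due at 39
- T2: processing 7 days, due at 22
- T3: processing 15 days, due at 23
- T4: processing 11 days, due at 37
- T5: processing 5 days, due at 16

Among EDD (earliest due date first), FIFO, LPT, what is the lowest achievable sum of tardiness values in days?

EDD (increasing due date): T5 T2 T3 T4 T1.
T5: 0→5, due 16, tardiness 0
T2: 5→12, due 22, tardiness 0
T3: 12→27, due 23, tardiness 4
T4: 27→38, due 37, tardiness 1
T1: 38→40, due 39, tardiness 1
Sum = 0+0+4+1+1 = 6.
FIFO (arrival order): T1 T2 T3 T4 T5.
T1: 0→2, due 39, tardiness 0
T2: 2→9, due 22, tardiness 0
T3: 9→24, due 23, tardiness 1
T4: 24→35, due 37, tardiness 0
T5: 35→40, due 16, tardiness 24
Sum = 0+0+1+0+24 = 25.
LPT (decreasing processing time): T3 T4 T2 T5 T1.
T3: 0→15, due 23, tardiness 0
T4: 15→26, due 37, tardiness 0
T2: 26→33, due 22, tardiness 11
T5: 33→38, due 16, tardiness 22
T1: 38→40, due 39, tardiness 1
Sum = 0+0+11+22+1 = 34.
EDD 6, FIFO 25, LPT 34 → minimum 6.

6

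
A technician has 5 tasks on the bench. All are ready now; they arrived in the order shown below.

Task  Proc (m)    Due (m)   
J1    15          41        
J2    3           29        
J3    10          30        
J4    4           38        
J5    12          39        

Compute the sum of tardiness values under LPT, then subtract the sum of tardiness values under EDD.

22

LPT (decreasing processing time): J1 J5 J3 J4 J2.
J1: 0→15, due 41, tardiness 0
J5: 15→27, due 39, tardiness 0
J3: 27→37, due 30, tardiness 7
J4: 37→41, due 38, tardiness 3
J2: 41→44, due 29, tardiness 15
Sum = 0+0+7+3+15 = 25.
EDD (increasing due date): J2 J3 J4 J5 J1.
J2: 0→3, due 29, tardiness 0
J3: 3→13, due 30, tardiness 0
J4: 13→17, due 38, tardiness 0
J5: 17→29, due 39, tardiness 0
J1: 29→44, due 41, tardiness 3
Sum = 0+0+0+0+3 = 3.
Difference = 25 − 3 = 22.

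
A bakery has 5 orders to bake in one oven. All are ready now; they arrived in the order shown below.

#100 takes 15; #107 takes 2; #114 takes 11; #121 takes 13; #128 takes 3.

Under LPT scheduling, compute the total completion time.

LPT (decreasing processing time): #100 #121 #114 #128 #107.
#100: 0→15
#121: 15→28
#114: 28→39
#128: 39→42
#107: 42→44
Sum = 15+28+39+42+44 = 168.

168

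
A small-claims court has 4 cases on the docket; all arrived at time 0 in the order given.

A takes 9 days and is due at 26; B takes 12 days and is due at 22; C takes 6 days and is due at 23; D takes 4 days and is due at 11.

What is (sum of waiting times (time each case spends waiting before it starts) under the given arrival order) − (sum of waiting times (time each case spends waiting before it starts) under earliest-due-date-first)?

FIFO (arrival order): A B C D.
A: waits 0, runs 0→9
B: waits 9, runs 9→21
C: waits 21, runs 21→27
D: waits 27, runs 27→31
Sum = 0+9+21+27 = 57.
EDD (increasing due date): D B C A.
D: waits 0, runs 0→4
B: waits 4, runs 4→16
C: waits 16, runs 16→22
A: waits 22, runs 22→31
Sum = 0+4+16+22 = 42.
Difference = 57 − 42 = 15.

15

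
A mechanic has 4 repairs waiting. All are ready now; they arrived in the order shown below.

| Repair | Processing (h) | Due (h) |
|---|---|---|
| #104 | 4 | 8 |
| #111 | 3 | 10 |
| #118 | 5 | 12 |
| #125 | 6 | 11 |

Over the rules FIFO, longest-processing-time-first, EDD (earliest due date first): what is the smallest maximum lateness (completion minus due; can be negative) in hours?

6

FIFO (arrival order): #104 #111 #118 #125.
#104: 0→4, due 8, lateness -4
#111: 4→7, due 10, lateness -3
#118: 7→12, due 12, lateness 0
#125: 12→18, due 11, lateness 7
Maximum = 7.
LPT (decreasing processing time): #125 #118 #104 #111.
#125: 0→6, due 11, lateness -5
#118: 6→11, due 12, lateness -1
#104: 11→15, due 8, lateness 7
#111: 15→18, due 10, lateness 8
Maximum = 8.
EDD (increasing due date): #104 #111 #125 #118.
#104: 0→4, due 8, lateness -4
#111: 4→7, due 10, lateness -3
#125: 7→13, due 11, lateness 2
#118: 13→18, due 12, lateness 6
Maximum = 6.
FIFO 7, LPT 8, EDD 6 → minimum 6.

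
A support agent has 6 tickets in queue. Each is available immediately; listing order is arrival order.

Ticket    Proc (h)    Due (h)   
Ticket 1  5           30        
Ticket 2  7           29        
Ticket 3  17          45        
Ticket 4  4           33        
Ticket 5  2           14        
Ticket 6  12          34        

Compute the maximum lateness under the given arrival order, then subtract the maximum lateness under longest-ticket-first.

FIFO (arrival order): Ticket 1 Ticket 2 Ticket 3 Ticket 4 Ticket 5 Ticket 6.
Ticket 1: 0→5, due 30, lateness -25
Ticket 2: 5→12, due 29, lateness -17
Ticket 3: 12→29, due 45, lateness -16
Ticket 4: 29→33, due 33, lateness 0
Ticket 5: 33→35, due 14, lateness 21
Ticket 6: 35→47, due 34, lateness 13
Maximum = 21.
LPT (decreasing processing time): Ticket 3 Ticket 6 Ticket 2 Ticket 1 Ticket 4 Ticket 5.
Ticket 3: 0→17, due 45, lateness -28
Ticket 6: 17→29, due 34, lateness -5
Ticket 2: 29→36, due 29, lateness 7
Ticket 1: 36→41, due 30, lateness 11
Ticket 4: 41→45, due 33, lateness 12
Ticket 5: 45→47, due 14, lateness 33
Maximum = 33.
Difference = 21 − 33 = -12.

-12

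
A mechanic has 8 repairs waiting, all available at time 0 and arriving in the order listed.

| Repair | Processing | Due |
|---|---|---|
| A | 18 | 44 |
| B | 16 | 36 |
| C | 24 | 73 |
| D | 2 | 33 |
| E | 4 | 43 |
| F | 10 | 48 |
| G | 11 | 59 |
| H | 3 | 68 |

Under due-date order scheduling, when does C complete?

EDD (increasing due date): D B E A F G H C.
D: 0→2
B: 2→18
E: 18→22
A: 22→40
F: 40→50
G: 50→61
H: 61→64
C: 64→88

88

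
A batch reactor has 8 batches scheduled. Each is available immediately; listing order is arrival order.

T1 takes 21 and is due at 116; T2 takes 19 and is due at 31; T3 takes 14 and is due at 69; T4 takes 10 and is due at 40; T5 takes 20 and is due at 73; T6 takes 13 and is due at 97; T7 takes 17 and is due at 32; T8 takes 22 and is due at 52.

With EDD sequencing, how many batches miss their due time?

EDD (increasing due date): T2 T7 T4 T8 T3 T5 T6 T1.
T2: 0→19, due 31, tardiness 0
T7: 19→36, due 32, tardiness 4
T4: 36→46, due 40, tardiness 6
T8: 46→68, due 52, tardiness 16
T3: 68→82, due 69, tardiness 13
T5: 82→102, due 73, tardiness 29
T6: 102→115, due 97, tardiness 18
T1: 115→136, due 116, tardiness 20
Late batches: 7.

7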